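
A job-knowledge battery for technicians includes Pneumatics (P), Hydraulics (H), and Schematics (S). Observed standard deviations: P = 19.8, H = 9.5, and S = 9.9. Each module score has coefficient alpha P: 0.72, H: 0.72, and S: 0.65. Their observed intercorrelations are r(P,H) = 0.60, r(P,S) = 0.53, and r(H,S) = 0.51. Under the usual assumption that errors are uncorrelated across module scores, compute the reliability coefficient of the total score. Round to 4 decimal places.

0.8474

Var(P+H+S) = 19.8² + 9.5² + 9.9² + 2·[19.8·9.5·0.60 + 19.8·9.9·0.53 + 9.5·9.9·0.51] = 580.3 + 529.432 = 1109.73.
With uncorrelated errors the cross-covariances are all true-score covariance, so they carry over unchanged; only the diagonal terms shrink to ρᵢσᵢ².
True-score variance = [19.8²·0.72 + 9.5²·0.72 + 9.9²·0.65] + 529.432 = 410.955 + 529.432 = 940.388.
Reliability = 940.388 / 1109.73 = 0.8474.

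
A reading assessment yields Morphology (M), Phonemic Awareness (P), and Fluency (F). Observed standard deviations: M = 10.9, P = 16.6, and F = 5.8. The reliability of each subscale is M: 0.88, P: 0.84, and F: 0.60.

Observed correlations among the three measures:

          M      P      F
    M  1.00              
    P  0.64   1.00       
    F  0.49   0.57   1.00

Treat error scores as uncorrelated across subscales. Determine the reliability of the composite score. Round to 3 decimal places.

0.914

Var(M+P+F) = 10.9² + 16.6² + 5.8² + 2·[10.9·16.6·0.64 + 10.9·5.8·0.49 + 16.6·5.8·0.57] = 428.01 + 403.318 = 831.328.
With uncorrelated errors the cross-covariances are all true-score covariance, so they carry over unchanged; only the diagonal terms shrink to ρᵢσᵢ².
True-score variance = [10.9²·0.88 + 16.6²·0.84 + 5.8²·0.60] + 403.318 = 356.207 + 403.318 = 759.525.
Reliability = 759.525 / 831.328 = 0.914.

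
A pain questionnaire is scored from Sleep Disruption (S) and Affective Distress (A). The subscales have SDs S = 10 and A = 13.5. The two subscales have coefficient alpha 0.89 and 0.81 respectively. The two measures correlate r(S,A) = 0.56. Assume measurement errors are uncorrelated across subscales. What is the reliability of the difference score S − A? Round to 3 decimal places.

Var(S−A) = 10² + 13.5² − 2·10·13.5·0.56 = 282.25 − 151.2 = 131.05.
With uncorrelated errors the cross-covariances are all true-score covariance, so they carry over unchanged; only the diagonal terms shrink to ρᵢσᵢ².
True-score variance = [10²·0.89 + 13.5²·0.81] − 151.2 = 236.623 − 151.2 = 85.4225.
Reliability = 85.4225 / 131.05 = 0.652.

0.652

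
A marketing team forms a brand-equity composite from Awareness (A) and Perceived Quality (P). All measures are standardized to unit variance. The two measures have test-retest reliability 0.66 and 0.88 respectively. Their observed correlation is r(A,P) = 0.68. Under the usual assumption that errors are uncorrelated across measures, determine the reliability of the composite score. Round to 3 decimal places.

Var(A+P) = 2 + 2·[0.68] = 2 + 1.36 = 3.36.
Because errors are independent across components, Cov(Tᵢ,Tⱼ) = Cov(Xᵢ,Xⱼ); the off-diagonal part of the true-score variance is the same as above.
True-score variance = [0.66 + 0.88] + 1.36 = 1.54 + 1.36 = 2.9.
Reliability = 2.9 / 3.36 = 0.863.

0.863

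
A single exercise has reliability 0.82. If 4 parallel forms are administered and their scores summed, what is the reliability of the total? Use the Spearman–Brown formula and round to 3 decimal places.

0.948

ρ_k = kρ / (1 + (k−1)ρ) = 4·0.82 / (1 + 3·0.82) = 3.280 / 3.460 = 0.948.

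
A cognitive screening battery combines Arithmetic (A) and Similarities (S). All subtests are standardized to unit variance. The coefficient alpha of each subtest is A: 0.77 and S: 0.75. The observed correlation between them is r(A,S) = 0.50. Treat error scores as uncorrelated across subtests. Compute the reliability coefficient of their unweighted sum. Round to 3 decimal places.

0.840

Var(A+S) = 2 + 2·[0.50] = 2 + 1 = 3.
With uncorrelated errors the cross-covariances are all true-score covariance, so they carry over unchanged; only the diagonal terms shrink to ρᵢσᵢ².
True-score variance = [0.77 + 0.75] + 1 = 1.52 + 1 = 2.52.
Reliability = 2.52 / 3 = 0.840.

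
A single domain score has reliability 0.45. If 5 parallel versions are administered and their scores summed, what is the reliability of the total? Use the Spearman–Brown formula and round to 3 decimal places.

0.804

ρ_k = kρ / (1 + (k−1)ρ) = 5·0.45 / (1 + 4·0.45) = 2.250 / 2.800 = 0.804.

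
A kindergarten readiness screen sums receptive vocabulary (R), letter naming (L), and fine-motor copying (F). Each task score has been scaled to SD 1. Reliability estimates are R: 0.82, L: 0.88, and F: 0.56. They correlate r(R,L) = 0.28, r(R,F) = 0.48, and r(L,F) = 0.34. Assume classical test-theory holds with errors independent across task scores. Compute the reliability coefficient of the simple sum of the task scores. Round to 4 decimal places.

0.8577

Var(R+L+F) = 3 + 2·[0.28 + 0.48 + 0.34] = 3 + 2.2 = 5.2.
Under uncorrelated errors the observed covariances equal the true-score covariances, so only the own-variance terms attenuate.
True-score variance = [0.82 + 0.88 + 0.56] + 2.2 = 2.26 + 2.2 = 4.46.
Reliability = 4.46 / 5.2 = 0.8577.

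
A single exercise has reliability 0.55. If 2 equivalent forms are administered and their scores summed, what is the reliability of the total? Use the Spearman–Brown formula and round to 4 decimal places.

0.7097

ρ_k = kρ / (1 + (k−1)ρ) = 2·0.55 / (1 + 1·0.55) = 1.100 / 1.550 = 0.7097.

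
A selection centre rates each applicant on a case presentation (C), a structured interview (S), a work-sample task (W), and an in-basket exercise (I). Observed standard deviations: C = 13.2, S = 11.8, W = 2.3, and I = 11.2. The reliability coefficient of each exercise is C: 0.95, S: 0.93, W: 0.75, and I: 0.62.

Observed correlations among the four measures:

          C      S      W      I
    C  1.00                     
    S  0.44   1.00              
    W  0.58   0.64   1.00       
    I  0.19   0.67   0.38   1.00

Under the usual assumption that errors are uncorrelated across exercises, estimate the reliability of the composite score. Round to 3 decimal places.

Var(C+S+W+I) = 13.2² + 11.8² + 2.3² + 11.2² + 2·[13.2·11.8·0.44 + 13.2·2.3·0.58 + 13.2·11.2·0.19 + 11.8·2.3·0.64 + 11.8·11.2·0.67 + 2.3·11.2·0.38] = 444.21 + 459.877 = 904.087.
Under uncorrelated errors the observed covariances equal the true-score covariances, so only the own-variance terms attenuate.
True-score variance = [13.2²·0.95 + 11.8²·0.93 + 2.3²·0.75 + 11.2²·0.62] + 459.877 = 376.761 + 459.877 = 836.638.
Reliability = 836.638 / 904.087 = 0.925.

0.925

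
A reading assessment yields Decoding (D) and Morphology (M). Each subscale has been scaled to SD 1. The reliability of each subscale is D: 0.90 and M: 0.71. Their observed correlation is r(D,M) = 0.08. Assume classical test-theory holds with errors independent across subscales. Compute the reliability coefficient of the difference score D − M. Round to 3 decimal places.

0.788

Var(D−M) = 1 + 1 − 2·0.08 = 2 − 0.16 = 1.84.
Under uncorrelated errors the observed covariances equal the true-score covariances, so only the own-variance terms attenuate.
True-score variance = [0.90 + 0.71] − 0.16 = 1.61 − 0.16 = 1.45.
Reliability = 1.45 / 1.84 = 0.788.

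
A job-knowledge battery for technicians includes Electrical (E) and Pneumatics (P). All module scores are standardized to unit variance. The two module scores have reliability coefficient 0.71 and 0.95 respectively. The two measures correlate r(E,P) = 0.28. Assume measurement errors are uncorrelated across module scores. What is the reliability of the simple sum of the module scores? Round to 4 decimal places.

Var(E+P) = 2 + 2·[0.28] = 2 + 0.56 = 2.56.
Under uncorrelated errors the observed covariances equal the true-score covariances, so only the own-variance terms attenuate.
True-score variance = [0.71 + 0.95] + 0.56 = 1.66 + 0.56 = 2.22.
Reliability = 2.22 / 2.56 = 0.8672.

0.8672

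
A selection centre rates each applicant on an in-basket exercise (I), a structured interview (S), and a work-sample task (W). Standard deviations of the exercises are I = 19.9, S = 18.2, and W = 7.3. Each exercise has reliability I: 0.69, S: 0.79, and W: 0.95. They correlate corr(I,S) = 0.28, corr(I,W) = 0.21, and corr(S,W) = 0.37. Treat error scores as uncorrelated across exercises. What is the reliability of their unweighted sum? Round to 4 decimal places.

Var(I+S+W) = 19.9² + 18.2² + 7.3² + 2·[19.9·18.2·0.28 + 19.9·7.3·0.21 + 18.2·7.3·0.37] = 780.54 + 362.151 = 1142.69.
Under uncorrelated errors the observed covariances equal the true-score covariances, so only the own-variance terms attenuate.
True-score variance = [19.9²·0.69 + 18.2²·0.79 + 7.3²·0.95] + 362.151 = 585.552 + 362.151 = 947.703.
Reliability = 947.703 / 1142.69 = 0.8294.

0.8294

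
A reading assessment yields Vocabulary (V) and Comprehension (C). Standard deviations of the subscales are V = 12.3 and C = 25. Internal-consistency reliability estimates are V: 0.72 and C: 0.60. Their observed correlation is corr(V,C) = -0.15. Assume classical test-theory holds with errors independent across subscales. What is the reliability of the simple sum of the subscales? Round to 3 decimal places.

0.573

Var(V+C) = 12.3² + 25² + 2·[12.3·25·(-0.15)] = 776.29 − 92.25 = 684.04.
With uncorrelated errors the cross-covariances are all true-score covariance, so they carry over unchanged; only the diagonal terms shrink to ρᵢσᵢ².
True-score variance = [12.3²·0.72 + 25²·0.60] − 92.25 = 483.929 − 92.25 = 391.679.
Reliability = 391.679 / 684.04 = 0.573.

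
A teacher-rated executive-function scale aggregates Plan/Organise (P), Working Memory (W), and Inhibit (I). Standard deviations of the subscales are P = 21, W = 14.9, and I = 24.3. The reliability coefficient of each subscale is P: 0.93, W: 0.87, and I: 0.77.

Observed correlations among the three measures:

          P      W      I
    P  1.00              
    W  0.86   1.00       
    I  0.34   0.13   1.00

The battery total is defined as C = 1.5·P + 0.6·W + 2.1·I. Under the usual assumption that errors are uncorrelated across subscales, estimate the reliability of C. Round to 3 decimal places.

0.874

Var(C) = 1.5²·21² + 0.6²·14.9² + 2.1²·24.3² + 2·[0.9·21·14.9·0.86 + 3.15·21·24.3·0.34 + 1.26·14.9·24.3·0.13] = 3676.23 + 1696.05 = 5372.28.
With uncorrelated errors the cross-covariances are all true-score covariance, so they carry over unchanged; only the diagonal terms shrink to ρᵢσᵢ².
True-score variance = [1.5²·21²·0.93 + 0.6²·14.9²·0.87 + 2.1²·24.3²·0.77] + 1696.05 = 2997.45 + 1696.05 = 4693.5.
Reliability = 4693.5 / 5372.28 = 0.874.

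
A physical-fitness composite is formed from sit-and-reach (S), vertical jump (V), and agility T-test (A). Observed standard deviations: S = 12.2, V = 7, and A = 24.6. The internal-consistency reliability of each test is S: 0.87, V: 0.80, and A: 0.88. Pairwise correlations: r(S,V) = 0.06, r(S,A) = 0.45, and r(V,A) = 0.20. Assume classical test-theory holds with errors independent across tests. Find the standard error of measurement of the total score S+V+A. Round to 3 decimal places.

Var(total) = 803 + 349.236 = 1152.24.
True-score variance = 701.232 + 349.236 = 1050.47, so reliability = 0.9117.
Error variance = 1152.24 − 1050.47 = 101.768; SEM = √101.768 = 10.088.

10.088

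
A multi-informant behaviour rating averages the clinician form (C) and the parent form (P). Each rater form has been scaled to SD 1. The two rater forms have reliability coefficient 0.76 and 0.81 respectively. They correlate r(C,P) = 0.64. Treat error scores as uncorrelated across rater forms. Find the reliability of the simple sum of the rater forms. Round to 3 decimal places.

Var(C+P) = 2 + 2·[0.64] = 2 + 1.28 = 3.28.
With uncorrelated errors the cross-covariances are all true-score covariance, so they carry over unchanged; only the diagonal terms shrink to ρᵢσᵢ².
True-score variance = [0.76 + 0.81] + 1.28 = 1.57 + 1.28 = 2.85.
Reliability = 2.85 / 3.28 = 0.869.

0.869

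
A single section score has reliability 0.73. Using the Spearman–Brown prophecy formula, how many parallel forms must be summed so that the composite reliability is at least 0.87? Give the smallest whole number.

3

k ≥ ρ*(1−ρ₁)/(ρ₁(1−ρ*)) = 0.87·0.27 / (0.73·0.13) = 2.475.
Smallest integer k = 3.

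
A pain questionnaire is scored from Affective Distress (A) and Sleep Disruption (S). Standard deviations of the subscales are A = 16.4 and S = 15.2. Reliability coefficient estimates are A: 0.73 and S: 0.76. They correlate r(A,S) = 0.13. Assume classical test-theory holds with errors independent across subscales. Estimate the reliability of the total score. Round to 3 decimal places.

Var(A+S) = 16.4² + 15.2² + 2·[16.4·15.2·0.13] = 500 + 64.8128 = 564.813.
With uncorrelated errors the cross-covariances are all true-score covariance, so they carry over unchanged; only the diagonal terms shrink to ρᵢσᵢ².
True-score variance = [16.4²·0.73 + 15.2²·0.76] + 64.8128 = 371.931 + 64.8128 = 436.744.
Reliability = 436.744 / 564.813 = 0.773.

0.773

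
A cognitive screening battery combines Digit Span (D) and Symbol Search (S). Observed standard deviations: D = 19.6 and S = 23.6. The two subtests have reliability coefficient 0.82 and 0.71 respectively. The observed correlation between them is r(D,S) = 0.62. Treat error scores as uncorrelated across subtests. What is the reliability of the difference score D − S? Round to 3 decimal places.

Var(D−S) = 19.6² + 23.6² − 2·19.6·23.6·0.62 = 941.12 − 573.574 = 367.546.
Because errors are independent across components, Cov(Tᵢ,Tⱼ) = Cov(Xᵢ,Xⱼ); the off-diagonal part of the true-score variance is the same as above.
True-score variance = [19.6²·0.82 + 23.6²·0.71] − 573.574 = 710.453 − 573.574 = 136.878.
Reliability = 136.878 / 367.546 = 0.372.

0.372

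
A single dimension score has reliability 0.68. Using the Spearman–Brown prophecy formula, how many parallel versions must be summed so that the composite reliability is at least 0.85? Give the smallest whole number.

3

k ≥ ρ*(1−ρ₁)/(ρ₁(1−ρ*)) = 0.85·0.32 / (0.68·0.15) = 2.667.
Smallest integer k = 3.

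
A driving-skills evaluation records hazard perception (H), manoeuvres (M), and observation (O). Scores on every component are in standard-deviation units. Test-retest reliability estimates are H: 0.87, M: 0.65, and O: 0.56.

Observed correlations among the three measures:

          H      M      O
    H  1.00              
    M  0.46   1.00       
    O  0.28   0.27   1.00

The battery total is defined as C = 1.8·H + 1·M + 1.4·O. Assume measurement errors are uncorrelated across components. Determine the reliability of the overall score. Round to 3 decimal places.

Var(C) = 1.8² + 1 + 1.4² + 2·[1.8·0.46 + 2.52·0.28 + 1.4·0.27] = 6.2 + 3.8232 = 10.0232.
Because errors are independent across components, Cov(Tᵢ,Tⱼ) = Cov(Xᵢ,Xⱼ); the off-diagonal part of the true-score variance is the same as above.
True-score variance = [1.8²·0.87 + 0.65 + 1.4²·0.56] + 3.8232 = 4.5664 + 3.8232 = 8.3896.
Reliability = 8.3896 / 10.0232 = 0.837.

0.837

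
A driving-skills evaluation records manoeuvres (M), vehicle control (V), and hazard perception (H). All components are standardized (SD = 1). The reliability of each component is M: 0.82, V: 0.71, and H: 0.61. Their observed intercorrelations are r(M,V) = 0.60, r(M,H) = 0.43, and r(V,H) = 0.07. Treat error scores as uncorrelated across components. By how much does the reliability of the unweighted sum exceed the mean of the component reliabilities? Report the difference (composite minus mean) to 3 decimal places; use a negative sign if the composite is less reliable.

Var(sum) = 3 + 2.2 = 5.2; true-score variance = 2.14 + 2.2 = 4.34; composite reliability = 0.8346.
Mean component reliability = 0.7133.
Difference = 0.8346 − 0.7133 = 0.121.

0.121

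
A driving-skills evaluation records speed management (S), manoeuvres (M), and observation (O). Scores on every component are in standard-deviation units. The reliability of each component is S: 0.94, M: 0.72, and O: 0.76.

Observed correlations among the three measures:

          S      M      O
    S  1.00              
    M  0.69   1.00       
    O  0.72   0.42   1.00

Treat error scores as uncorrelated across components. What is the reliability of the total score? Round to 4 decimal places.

0.9129

Var(S+M+O) = 3 + 2·[0.69 + 0.72 + 0.42] = 3 + 3.66 = 6.66.
Because errors are independent across components, Cov(Tᵢ,Tⱼ) = Cov(Xᵢ,Xⱼ); the off-diagonal part of the true-score variance is the same as above.
True-score variance = [0.94 + 0.72 + 0.76] + 3.66 = 2.42 + 3.66 = 6.08.
Reliability = 6.08 / 6.66 = 0.9129.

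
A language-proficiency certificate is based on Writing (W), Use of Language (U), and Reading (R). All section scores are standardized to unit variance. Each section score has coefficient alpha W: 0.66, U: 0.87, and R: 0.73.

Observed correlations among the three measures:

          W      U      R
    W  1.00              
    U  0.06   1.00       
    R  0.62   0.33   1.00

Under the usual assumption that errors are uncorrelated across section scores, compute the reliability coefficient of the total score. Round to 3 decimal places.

Var(W+U+R) = 3 + 2·[0.06 + 0.62 + 0.33] = 3 + 2.02 = 5.02.
Under uncorrelated errors the observed covariances equal the true-score covariances, so only the own-variance terms attenuate.
True-score variance = [0.66 + 0.87 + 0.73] + 2.02 = 2.26 + 2.02 = 4.28.
Reliability = 4.28 / 5.02 = 0.853.

0.853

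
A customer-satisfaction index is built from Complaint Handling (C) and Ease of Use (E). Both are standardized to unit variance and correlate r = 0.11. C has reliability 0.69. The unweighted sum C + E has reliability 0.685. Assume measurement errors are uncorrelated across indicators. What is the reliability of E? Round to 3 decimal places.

0.611

Var(C+E) = 2 + 2·0.11 = 2.220.
True-score variance = ρ_C + ρ_E + 2·0.11, so 0.685 = (0.69 + ρ_E + 0.22) / 2.220.
ρ_E = 0.685·2.220 − 0.69 − 0.22 = 0.611.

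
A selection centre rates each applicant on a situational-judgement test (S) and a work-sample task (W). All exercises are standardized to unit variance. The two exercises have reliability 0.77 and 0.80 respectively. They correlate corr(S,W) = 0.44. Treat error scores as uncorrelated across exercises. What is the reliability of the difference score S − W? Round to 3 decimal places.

0.616

Var(S−W) = 1 + 1 − 2·0.44 = 2 − 0.88 = 1.12.
Under uncorrelated errors the observed covariances equal the true-score covariances, so only the own-variance terms attenuate.
True-score variance = [0.77 + 0.80] − 0.88 = 1.57 − 0.88 = 0.69.
Reliability = 0.69 / 1.12 = 0.616.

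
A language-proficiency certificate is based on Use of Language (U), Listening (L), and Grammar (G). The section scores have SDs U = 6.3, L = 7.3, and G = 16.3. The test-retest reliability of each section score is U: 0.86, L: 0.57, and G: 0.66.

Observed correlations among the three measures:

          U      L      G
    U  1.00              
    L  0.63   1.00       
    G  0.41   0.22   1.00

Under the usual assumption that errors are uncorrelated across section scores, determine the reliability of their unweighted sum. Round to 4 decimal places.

0.7852

Var(U+L+G) = 6.3² + 7.3² + 16.3² + 2·[6.3·7.3·0.63 + 6.3·16.3·0.41 + 7.3·16.3·0.22] = 358.67 + 194.509 = 553.179.
With uncorrelated errors the cross-covariances are all true-score covariance, so they carry over unchanged; only the diagonal terms shrink to ρᵢσᵢ².
True-score variance = [6.3²·0.86 + 7.3²·0.57 + 16.3²·0.66] + 194.509 = 239.864 + 194.509 = 434.373.
Reliability = 434.373 / 553.179 = 0.7852.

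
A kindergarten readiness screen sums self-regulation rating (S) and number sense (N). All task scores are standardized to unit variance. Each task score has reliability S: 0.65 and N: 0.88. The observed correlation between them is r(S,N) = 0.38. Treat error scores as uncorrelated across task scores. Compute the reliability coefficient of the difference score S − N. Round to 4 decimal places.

Var(S−N) = 1 + 1 − 2·0.38 = 2 − 0.76 = 1.24.
Because errors are independent across components, Cov(Tᵢ,Tⱼ) = Cov(Xᵢ,Xⱼ); the off-diagonal part of the true-score variance is the same as above.
True-score variance = [0.65 + 0.88] − 0.76 = 1.53 − 0.76 = 0.77.
Reliability = 0.77 / 1.24 = 0.6210.

0.6210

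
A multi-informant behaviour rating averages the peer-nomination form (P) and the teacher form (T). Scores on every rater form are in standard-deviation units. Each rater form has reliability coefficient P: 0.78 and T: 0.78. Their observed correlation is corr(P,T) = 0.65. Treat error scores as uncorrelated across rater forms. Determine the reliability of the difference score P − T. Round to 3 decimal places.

Var(P−T) = 1 + 1 − 2·0.65 = 2 − 1.3 = 0.7.
Because errors are independent across components, Cov(Tᵢ,Tⱼ) = Cov(Xᵢ,Xⱼ); the off-diagonal part of the true-score variance is the same as above.
True-score variance = [0.78 + 0.78] − 1.3 = 1.56 − 1.3 = 0.26.
Reliability = 0.26 / 0.7 = 0.371.

0.371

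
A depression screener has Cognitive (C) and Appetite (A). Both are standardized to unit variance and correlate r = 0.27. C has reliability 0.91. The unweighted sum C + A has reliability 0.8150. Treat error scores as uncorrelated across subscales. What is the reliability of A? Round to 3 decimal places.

0.620

Var(C+A) = 2 + 2·0.27 = 2.540.
True-score variance = ρ_C + ρ_A + 2·0.27, so 0.8150 = (0.91 + ρ_A + 0.54) / 2.540.
ρ_A = 0.8150·2.540 − 0.91 − 0.54 = 0.620.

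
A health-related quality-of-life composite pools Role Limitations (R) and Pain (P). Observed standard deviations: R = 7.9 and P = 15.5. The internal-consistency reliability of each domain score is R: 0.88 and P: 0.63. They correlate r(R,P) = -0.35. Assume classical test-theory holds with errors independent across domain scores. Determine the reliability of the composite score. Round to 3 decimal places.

0.556

Var(R+P) = 7.9² + 15.5² + 2·[7.9·15.5·(-0.35)] = 302.66 − 85.715 = 216.945.
Under uncorrelated errors the observed covariances equal the true-score covariances, so only the own-variance terms attenuate.
True-score variance = [7.9²·0.88 + 15.5²·0.63] − 85.715 = 206.278 − 85.715 = 120.563.
Reliability = 120.563 / 216.945 = 0.556.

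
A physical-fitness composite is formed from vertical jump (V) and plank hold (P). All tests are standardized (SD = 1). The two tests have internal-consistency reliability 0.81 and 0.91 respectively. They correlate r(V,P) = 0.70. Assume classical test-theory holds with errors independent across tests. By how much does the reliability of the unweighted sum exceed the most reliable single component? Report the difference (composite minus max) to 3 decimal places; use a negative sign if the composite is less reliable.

Var(sum) = 2 + 1.4 = 3.4; true-score variance = 1.72 + 1.4 = 3.12; composite reliability = 0.9176.
Max component reliability = 0.9100.
Difference = 0.9176 − 0.9100 = 0.008.

0.008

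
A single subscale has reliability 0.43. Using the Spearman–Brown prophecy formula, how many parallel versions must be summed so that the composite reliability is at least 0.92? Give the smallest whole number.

16

k ≥ ρ*(1−ρ₁)/(ρ₁(1−ρ*)) = 0.92·0.57 / (0.43·0.08) = 15.244.
Smallest integer k = 16.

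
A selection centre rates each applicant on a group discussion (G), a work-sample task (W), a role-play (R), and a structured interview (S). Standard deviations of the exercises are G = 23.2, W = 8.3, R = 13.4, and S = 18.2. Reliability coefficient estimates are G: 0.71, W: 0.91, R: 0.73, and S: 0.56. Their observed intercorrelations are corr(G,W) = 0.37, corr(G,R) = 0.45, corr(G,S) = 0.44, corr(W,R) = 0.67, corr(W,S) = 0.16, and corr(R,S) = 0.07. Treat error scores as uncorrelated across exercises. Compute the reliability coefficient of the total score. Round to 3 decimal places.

Var(G+W+R+S) = 23.2² + 8.3² + 13.4² + 18.2² + 2·[23.2·8.3·0.37 + 23.2·13.4·0.45 + 23.2·18.2·0.44 + 8.3·13.4·0.67 + 8.3·18.2·0.16 + 13.4·18.2·0.07] = 1117.93 + 1025.37 = 2143.3.
Under uncorrelated errors the observed covariances equal the true-score covariances, so only the own-variance terms attenuate.
True-score variance = [23.2²·0.71 + 8.3²·0.91 + 13.4²·0.73 + 18.2²·0.56] + 1025.37 = 761.413 + 1025.37 = 1786.79.
Reliability = 1786.79 / 2143.3 = 0.834.

0.834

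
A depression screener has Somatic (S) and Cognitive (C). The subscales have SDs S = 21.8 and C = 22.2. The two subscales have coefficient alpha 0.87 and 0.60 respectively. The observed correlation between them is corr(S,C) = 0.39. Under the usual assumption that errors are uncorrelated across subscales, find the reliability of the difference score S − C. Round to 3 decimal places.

Var(S−C) = 21.8² + 22.2² − 2·21.8·22.2·0.39 = 968.08 − 377.489 = 590.591.
With uncorrelated errors the cross-covariances are all true-score covariance, so they carry over unchanged; only the diagonal terms shrink to ρᵢσᵢ².
True-score variance = [21.8²·0.87 + 22.2²·0.60] − 377.489 = 709.163 − 377.489 = 331.674.
Reliability = 331.674 / 590.591 = 0.562.

0.562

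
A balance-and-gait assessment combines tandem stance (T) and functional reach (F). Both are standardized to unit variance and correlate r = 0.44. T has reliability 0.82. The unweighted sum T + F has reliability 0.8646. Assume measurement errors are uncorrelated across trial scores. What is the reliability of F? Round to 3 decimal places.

Var(T+F) = 2 + 2·0.44 = 2.880.
True-score variance = ρ_T + ρ_F + 2·0.44, so 0.8646 = (0.82 + ρ_F + 0.88) / 2.880.
ρ_F = 0.8646·2.880 − 0.82 − 0.88 = 0.790.

0.790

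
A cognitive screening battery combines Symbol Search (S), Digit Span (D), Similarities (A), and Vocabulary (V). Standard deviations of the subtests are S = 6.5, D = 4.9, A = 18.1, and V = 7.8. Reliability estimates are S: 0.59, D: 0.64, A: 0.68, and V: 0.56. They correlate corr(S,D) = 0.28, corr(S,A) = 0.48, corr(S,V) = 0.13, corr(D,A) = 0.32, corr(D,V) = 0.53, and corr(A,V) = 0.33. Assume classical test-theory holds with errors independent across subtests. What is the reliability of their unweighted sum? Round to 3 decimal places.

Var(S+D+A+V) = 6.5² + 4.9² + 18.1² + 7.8² + 2·[6.5·4.9·0.28 + 6.5·18.1·0.48 + 6.5·7.8·0.13 + 4.9·18.1·0.32 + 4.9·7.8·0.53 + 18.1·7.8·0.33] = 454.71 + 334.416 = 789.126.
Because errors are independent across components, Cov(Tᵢ,Tⱼ) = Cov(Xᵢ,Xⱼ); the off-diagonal part of the true-score variance is the same as above.
True-score variance = [6.5²·0.59 + 4.9²·0.64 + 18.1²·0.68 + 7.8²·0.56] + 334.416 = 297.139 + 334.416 = 631.555.
Reliability = 631.555 / 789.126 = 0.800.

0.800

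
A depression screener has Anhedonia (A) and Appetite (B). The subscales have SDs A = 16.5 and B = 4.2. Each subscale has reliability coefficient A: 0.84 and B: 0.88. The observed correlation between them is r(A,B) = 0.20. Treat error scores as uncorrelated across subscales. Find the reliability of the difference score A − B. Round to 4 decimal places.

Var(A−B) = 16.5² + 4.2² − 2·16.5·4.2·0.20 = 289.89 − 27.72 = 262.17.
Because errors are independent across components, Cov(Tᵢ,Tⱼ) = Cov(Xᵢ,Xⱼ); the off-diagonal part of the true-score variance is the same as above.
True-score variance = [16.5²·0.84 + 4.2²·0.88] − 27.72 = 244.213 − 27.72 = 216.493.
Reliability = 216.493 / 262.17 = 0.8258.

0.8258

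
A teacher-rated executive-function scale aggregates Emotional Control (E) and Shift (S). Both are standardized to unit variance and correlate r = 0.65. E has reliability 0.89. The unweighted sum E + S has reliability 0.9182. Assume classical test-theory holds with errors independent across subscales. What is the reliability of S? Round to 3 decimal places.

0.840

Var(E+S) = 2 + 2·0.65 = 3.300.
True-score variance = ρ_E + ρ_S + 2·0.65, so 0.9182 = (0.89 + ρ_S + 1.30) / 3.300.
ρ_S = 0.9182·3.300 − 0.89 − 1.30 = 0.840.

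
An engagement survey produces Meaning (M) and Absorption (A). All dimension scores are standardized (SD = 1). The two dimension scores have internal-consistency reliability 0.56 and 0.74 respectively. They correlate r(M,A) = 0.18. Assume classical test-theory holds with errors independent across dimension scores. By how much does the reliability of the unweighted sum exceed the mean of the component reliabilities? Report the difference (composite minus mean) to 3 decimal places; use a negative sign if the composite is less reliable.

Var(sum) = 2 + 0.36 = 2.36; true-score variance = 1.3 + 0.36 = 1.66; composite reliability = 0.7034.
Mean component reliability = 0.6500.
Difference = 0.7034 − 0.6500 = 0.053.

0.053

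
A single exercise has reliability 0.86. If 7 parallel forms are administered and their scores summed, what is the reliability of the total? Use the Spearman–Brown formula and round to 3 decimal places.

0.977

ρ_k = kρ / (1 + (k−1)ρ) = 7·0.86 / (1 + 6·0.86) = 6.020 / 6.160 = 0.977.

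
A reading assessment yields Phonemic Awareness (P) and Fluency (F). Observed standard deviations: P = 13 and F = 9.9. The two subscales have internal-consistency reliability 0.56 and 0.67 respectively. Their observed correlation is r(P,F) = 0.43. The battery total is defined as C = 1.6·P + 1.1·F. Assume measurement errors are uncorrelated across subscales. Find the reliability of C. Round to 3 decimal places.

0.692

Var(C) = 1.6²·13² + 1.1²·9.9² + 2·[1.76·13·9.9·0.43] = 551.232 + 194.8 = 746.032.
Under uncorrelated errors the observed covariances equal the true-score covariances, so only the own-variance terms attenuate.
True-score variance = [1.6²·13²·0.56 + 1.1²·9.9²·0.67] + 194.8 = 321.735 + 194.8 = 516.535.
Reliability = 516.535 / 746.032 = 0.692.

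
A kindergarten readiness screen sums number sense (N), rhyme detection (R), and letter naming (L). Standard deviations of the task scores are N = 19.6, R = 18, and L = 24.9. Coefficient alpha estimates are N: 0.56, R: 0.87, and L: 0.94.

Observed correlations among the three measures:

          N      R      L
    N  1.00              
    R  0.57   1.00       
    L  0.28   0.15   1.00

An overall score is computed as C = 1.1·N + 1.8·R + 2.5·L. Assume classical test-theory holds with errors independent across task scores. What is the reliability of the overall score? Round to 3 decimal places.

Var(C) = 1.1²·19.6² + 1.8²·18² + 2.5²·24.9² + 2·[1.98·19.6·18·0.57 + 2.75·19.6·24.9·0.28 + 4.5·18·24.9·0.15] = 5389.66 + 2152.99 = 7542.65.
Because errors are independent across components, Cov(Tᵢ,Tⱼ) = Cov(Xᵢ,Xⱼ); the off-diagonal part of the true-score variance is the same as above.
True-score variance = [1.1²·19.6²·0.56 + 1.8²·18²·0.87 + 2.5²·24.9²·0.94] + 2152.99 = 4816.16 + 2152.99 = 6969.15.
Reliability = 6969.15 / 7542.65 = 0.924.

0.924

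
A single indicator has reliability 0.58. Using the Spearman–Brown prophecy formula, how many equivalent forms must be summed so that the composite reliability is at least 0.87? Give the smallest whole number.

5

k ≥ ρ*(1−ρ₁)/(ρ₁(1−ρ*)) = 0.87·0.42 / (0.58·0.13) = 4.846.
Smallest integer k = 5.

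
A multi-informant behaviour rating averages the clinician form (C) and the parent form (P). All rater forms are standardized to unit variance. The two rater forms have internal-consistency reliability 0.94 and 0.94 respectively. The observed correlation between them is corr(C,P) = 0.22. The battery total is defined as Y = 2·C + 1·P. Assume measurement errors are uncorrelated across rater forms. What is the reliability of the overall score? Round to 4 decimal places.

Var(Y) = 2² + 1 + 2·[2·0.22] = 5 + 0.88 = 5.88.
Under uncorrelated errors the observed covariances equal the true-score covariances, so only the own-variance terms attenuate.
True-score variance = [2²·0.94 + 0.94] + 0.88 = 4.7 + 0.88 = 5.58.
Reliability = 5.58 / 5.88 = 0.9490.

0.9490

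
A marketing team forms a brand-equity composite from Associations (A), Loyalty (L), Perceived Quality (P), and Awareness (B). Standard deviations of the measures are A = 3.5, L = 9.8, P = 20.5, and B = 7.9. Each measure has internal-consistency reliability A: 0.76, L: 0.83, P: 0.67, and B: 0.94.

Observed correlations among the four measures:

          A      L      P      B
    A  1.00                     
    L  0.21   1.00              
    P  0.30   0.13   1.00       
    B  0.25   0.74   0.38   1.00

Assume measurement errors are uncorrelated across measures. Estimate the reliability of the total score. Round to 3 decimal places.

Var(A+L+P+B) = 3.5² + 9.8² + 20.5² + 7.9² + 2·[3.5·9.8·0.21 + 3.5·20.5·0.30 + 3.5·7.9·0.25 + 9.8·20.5·0.13 + 9.8·7.9·0.74 + 20.5·7.9·0.38] = 590.95 + 361.179 = 952.129.
Under uncorrelated errors the observed covariances equal the true-score covariances, so only the own-variance terms attenuate.
True-score variance = [3.5²·0.76 + 9.8²·0.83 + 20.5²·0.67 + 7.9²·0.94] + 361.179 = 429.256 + 361.179 = 790.435.
Reliability = 790.435 / 952.129 = 0.830.

0.830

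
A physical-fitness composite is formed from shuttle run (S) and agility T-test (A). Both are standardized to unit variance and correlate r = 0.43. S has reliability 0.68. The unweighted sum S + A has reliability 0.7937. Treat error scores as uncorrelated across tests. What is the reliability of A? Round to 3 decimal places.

Var(S+A) = 2 + 2·0.43 = 2.860.
True-score variance = ρ_S + ρ_A + 2·0.43, so 0.7937 = (0.68 + ρ_A + 0.86) / 2.860.
ρ_A = 0.7937·2.860 − 0.68 − 0.86 = 0.730.

0.730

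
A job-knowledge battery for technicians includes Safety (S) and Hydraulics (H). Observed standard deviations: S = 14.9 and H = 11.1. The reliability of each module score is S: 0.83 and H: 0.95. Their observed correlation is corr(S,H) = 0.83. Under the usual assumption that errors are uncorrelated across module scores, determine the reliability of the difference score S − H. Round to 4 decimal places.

Var(S−H) = 14.9² + 11.1² − 2·14.9·11.1·0.83 = 345.22 − 274.547 = 70.6726.
Because errors are independent across components, Cov(Tᵢ,Tⱼ) = Cov(Xᵢ,Xⱼ); the off-diagonal part of the true-score variance is the same as above.
True-score variance = [14.9²·0.83 + 11.1²·0.95] − 274.547 = 301.318 − 274.547 = 26.7704.
Reliability = 26.7704 / 70.6726 = 0.3788.

0.3788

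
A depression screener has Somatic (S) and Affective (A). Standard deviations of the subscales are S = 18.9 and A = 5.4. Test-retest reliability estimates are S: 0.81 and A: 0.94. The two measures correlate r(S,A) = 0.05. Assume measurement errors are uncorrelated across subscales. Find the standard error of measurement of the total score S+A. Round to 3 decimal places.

Var(total) = 386.37 + 10.206 = 396.576.
True-score variance = 316.75 + 10.206 = 326.956, so reliability = 0.8244.
Error variance = 396.576 − 326.956 = 69.6195; SEM = √69.6195 = 8.344.

8.344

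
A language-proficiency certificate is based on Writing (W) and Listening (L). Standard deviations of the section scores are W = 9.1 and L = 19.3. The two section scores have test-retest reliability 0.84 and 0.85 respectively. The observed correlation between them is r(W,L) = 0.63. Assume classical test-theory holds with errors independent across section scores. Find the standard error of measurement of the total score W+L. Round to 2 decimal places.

Var(total) = 455.3 + 221.294 = 676.594.
True-score variance = 386.177 + 221.294 = 607.471, so reliability = 0.8978.
Error variance = 676.594 − 607.471 = 69.1231; SEM = √69.1231 = 8.31.

8.31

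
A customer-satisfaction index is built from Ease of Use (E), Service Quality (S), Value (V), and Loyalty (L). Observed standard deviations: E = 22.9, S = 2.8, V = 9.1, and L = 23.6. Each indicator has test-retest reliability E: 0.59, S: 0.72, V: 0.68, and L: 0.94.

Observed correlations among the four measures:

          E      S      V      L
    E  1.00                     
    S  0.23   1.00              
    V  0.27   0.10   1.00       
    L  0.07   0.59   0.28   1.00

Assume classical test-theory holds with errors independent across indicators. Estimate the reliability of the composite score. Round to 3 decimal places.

Var(E+S+V+L) = 22.9² + 2.8² + 9.1² + 23.6² + 2·[22.9·2.8·0.23 + 22.9·9.1·0.27 + 22.9·23.6·0.07 + 2.8·9.1·0.10 + 2.8·23.6·0.59 + 9.1·23.6·0.28] = 1172.02 + 421.023 = 1593.04.
Under uncorrelated errors the observed covariances equal the true-score covariances, so only the own-variance terms attenuate.
True-score variance = [22.9²·0.59 + 2.8²·0.72 + 9.1²·0.68 + 23.6²·0.94] + 421.023 = 894.9 + 421.023 = 1315.92.
Reliability = 1315.92 / 1593.04 = 0.826.

0.826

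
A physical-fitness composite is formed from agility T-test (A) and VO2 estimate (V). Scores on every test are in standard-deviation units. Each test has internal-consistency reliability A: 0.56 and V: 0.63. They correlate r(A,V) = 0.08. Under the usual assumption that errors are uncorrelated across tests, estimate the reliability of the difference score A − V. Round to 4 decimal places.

0.5598

Var(A−V) = 1 + 1 − 2·0.08 = 2 − 0.16 = 1.84.
Under uncorrelated errors the observed covariances equal the true-score covariances, so only the own-variance terms attenuate.
True-score variance = [0.56 + 0.63] − 0.16 = 1.19 − 0.16 = 1.03.
Reliability = 1.03 / 1.84 = 0.5598.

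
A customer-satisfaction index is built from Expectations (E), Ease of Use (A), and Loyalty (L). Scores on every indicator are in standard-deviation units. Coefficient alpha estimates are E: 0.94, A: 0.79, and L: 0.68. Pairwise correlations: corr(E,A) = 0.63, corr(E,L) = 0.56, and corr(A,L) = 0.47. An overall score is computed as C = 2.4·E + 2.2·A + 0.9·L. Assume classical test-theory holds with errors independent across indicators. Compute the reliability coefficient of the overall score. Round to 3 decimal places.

0.927

Var(C) = 2.4² + 2.2² + 0.9² + 2·[5.28·0.63 + 2.16·0.56 + 1.98·0.47] = 11.41 + 10.9332 = 22.3432.
With uncorrelated errors the cross-covariances are all true-score covariance, so they carry over unchanged; only the diagonal terms shrink to ρᵢσᵢ².
True-score variance = [2.4²·0.94 + 2.2²·0.79 + 0.9²·0.68] + 10.9332 = 9.7888 + 10.9332 = 20.722.
Reliability = 20.722 / 22.3432 = 0.927.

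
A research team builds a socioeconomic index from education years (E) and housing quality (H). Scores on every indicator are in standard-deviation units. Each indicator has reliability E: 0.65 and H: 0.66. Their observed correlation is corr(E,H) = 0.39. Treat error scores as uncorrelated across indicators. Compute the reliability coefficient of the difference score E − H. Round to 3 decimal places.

Var(E−H) = 1 + 1 − 2·0.39 = 2 − 0.78 = 1.22.
Because errors are independent across components, Cov(Tᵢ,Tⱼ) = Cov(Xᵢ,Xⱼ); the off-diagonal part of the true-score variance is the same as above.
True-score variance = [0.65 + 0.66] − 0.78 = 1.31 − 0.78 = 0.53.
Reliability = 0.53 / 1.22 = 0.434.

0.434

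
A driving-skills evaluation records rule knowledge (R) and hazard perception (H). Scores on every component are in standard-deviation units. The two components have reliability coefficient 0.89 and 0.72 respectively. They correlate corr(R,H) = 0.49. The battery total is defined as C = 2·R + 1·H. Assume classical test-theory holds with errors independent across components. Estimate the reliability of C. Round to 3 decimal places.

Var(C) = 2² + 1 + 2·[2·0.49] = 5 + 1.96 = 6.96.
Under uncorrelated errors the observed covariances equal the true-score covariances, so only the own-variance terms attenuate.
True-score variance = [2²·0.89 + 0.72] + 1.96 = 4.28 + 1.96 = 6.24.
Reliability = 6.24 / 6.96 = 0.897.

0.897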